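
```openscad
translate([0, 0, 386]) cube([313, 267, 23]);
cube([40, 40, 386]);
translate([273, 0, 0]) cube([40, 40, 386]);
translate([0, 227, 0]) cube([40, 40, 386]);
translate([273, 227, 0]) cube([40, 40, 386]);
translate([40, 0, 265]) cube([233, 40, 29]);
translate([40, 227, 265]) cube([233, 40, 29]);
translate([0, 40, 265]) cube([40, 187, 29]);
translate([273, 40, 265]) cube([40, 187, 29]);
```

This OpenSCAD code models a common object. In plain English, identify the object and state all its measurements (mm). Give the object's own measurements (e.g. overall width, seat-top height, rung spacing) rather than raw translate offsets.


A four-legged stool. The seat is a 313×267×23 mm slab whose top surface is at z = 409 mm; four square legs, each 40×40 mm in cross-section, run from the floor (z = 0) to the underside of the seat, each flush with a corner of the seat. Four stretchers, 40 mm wide and 29 mm tall, connect adjacent legs with their undersides at z = 265 mm, each running between the inner faces of the legs it joins and aligned with the legs' outer faces on the other axis.


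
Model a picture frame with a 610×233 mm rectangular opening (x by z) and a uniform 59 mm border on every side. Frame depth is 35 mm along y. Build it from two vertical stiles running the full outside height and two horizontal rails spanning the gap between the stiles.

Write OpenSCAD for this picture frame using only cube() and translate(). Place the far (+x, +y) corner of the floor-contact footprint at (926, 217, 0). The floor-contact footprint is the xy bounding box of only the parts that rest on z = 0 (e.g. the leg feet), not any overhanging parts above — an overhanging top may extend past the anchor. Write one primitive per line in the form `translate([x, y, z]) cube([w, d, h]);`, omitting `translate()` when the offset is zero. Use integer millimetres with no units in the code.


translate([198, 182, 0]) cube([59, 35, 351]);
translate([867, 182, 0]) cube([59, 35, 351]);
translate([257, 182, 0]) cube([610, 35, 59]);
translate([257, 182, 292]) cube([610, 35, 59]);


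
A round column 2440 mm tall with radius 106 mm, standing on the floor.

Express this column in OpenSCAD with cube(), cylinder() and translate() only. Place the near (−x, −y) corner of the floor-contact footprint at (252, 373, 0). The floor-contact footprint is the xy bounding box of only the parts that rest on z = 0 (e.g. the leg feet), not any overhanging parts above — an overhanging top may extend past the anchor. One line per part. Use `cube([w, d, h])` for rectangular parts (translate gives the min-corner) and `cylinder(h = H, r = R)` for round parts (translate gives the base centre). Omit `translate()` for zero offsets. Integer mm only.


translate([358, 479, 0]) cylinder(h = 2440, r = 106);


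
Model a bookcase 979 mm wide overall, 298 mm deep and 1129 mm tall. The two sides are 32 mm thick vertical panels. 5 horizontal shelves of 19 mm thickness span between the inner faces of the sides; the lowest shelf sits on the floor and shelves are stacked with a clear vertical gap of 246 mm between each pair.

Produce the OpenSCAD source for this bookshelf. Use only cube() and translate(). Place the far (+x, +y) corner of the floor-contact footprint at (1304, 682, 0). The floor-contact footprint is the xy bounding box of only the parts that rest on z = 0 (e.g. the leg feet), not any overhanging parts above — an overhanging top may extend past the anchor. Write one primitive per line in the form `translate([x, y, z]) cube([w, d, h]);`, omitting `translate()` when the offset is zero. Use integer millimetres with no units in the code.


translate([325, 384, 0]) cube([32, 298, 1129]);
translate([1272, 384, 0]) cube([32, 298, 1129]);
translate([357, 384, 0]) cube([915, 298, 19]);
translate([357, 384, 265]) cube([915, 298, 19]);
translate([357, 384, 530]) cube([915, 298, 19]);
translate([357, 384, 795]) cube([915, 298, 19]);
translate([357, 384, 1060]) cube([915, 298, 19]);


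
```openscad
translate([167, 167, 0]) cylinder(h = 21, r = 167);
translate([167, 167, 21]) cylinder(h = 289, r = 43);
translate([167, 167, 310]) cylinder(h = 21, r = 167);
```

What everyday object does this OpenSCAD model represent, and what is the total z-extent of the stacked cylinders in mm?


A spool. The overall height is 331 mm.

Three coaxial cylinders, large–small–large — a spool. Two 21 mm flanges and a 289 mm core give 21 + 289 + 21 = 331 mm.


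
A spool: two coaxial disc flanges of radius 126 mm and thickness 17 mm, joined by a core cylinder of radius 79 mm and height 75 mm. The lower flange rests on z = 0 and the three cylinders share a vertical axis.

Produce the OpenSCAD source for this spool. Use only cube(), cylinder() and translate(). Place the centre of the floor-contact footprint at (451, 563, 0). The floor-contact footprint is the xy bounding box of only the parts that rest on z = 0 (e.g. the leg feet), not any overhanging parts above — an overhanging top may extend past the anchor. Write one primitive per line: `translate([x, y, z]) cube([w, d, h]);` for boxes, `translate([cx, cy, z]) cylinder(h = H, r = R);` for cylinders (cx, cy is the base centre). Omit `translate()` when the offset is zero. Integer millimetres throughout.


translate([451, 563, 0]) cylinder(h = 17, r = 126);
translate([451, 563, 17]) cylinder(h = 75, r = 79);
translate([451, 563, 92]) cylinder(h = 17, r = 126);


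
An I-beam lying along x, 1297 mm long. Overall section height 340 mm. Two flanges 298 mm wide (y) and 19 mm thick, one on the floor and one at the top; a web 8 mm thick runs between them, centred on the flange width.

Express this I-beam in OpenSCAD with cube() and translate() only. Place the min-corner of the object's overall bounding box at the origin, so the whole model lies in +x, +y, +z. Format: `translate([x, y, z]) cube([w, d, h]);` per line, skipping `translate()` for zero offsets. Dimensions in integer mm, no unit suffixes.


cube([1297, 298, 19]);
translate([0, 145, 19]) cube([1297, 8, 302]);
translate([0, 0, 321]) cube([1297, 298, 19]);


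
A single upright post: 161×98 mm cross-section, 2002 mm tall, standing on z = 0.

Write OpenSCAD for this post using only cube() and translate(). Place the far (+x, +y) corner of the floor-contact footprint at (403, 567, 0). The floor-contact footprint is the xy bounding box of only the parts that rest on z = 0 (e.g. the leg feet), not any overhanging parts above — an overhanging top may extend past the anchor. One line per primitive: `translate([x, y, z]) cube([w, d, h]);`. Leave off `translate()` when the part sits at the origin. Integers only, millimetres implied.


translate([242, 469, 0]) cube([161, 98, 2002]);


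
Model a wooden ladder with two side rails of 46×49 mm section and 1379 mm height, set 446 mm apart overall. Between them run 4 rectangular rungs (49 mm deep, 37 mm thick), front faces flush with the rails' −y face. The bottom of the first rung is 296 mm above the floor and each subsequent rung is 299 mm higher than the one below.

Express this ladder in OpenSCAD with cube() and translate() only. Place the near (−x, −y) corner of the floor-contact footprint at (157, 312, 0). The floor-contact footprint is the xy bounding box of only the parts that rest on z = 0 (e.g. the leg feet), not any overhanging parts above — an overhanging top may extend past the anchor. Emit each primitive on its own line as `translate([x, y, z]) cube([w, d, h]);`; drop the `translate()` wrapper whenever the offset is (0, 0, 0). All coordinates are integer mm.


translate([157, 312, 0]) cube([46, 49, 1379]);
translate([557, 312, 0]) cube([46, 49, 1379]);
translate([203, 312, 296]) cube([354, 49, 37]);
translate([203, 312, 595]) cube([354, 49, 37]);
translate([203, 312, 894]) cube([354, 49, 37]);
translate([203, 312, 1193]) cube([354, 49, 37]);


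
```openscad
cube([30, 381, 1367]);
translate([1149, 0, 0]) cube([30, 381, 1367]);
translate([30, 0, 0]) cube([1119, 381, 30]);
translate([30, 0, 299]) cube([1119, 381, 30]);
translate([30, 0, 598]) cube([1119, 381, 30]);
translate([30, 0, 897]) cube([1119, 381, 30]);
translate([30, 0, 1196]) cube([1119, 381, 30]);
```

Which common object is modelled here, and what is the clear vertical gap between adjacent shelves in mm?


A bookshelf. The clear shelf gap is 269 mm.

Two tall side panels with 5 horizontal boards between them — a bookshelf. The first two shelf undersides are at z = 0 and z = 299; with shelf thickness 30, the clear gap is 299 − 0 − 30 = 269 mm.


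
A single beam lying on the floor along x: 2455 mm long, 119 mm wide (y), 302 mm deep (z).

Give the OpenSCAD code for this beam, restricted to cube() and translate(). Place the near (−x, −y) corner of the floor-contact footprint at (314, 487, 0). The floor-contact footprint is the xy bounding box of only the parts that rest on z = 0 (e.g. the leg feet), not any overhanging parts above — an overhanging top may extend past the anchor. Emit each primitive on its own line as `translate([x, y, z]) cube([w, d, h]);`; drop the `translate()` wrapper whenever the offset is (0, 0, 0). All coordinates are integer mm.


translate([314, 487, 0]) cube([2455, 119, 302]);


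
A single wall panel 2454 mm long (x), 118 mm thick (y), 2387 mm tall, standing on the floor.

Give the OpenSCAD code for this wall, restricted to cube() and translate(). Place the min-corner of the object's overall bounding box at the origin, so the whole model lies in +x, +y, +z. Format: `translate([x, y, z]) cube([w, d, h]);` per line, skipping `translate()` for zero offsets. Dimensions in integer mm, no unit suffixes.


cube([2454, 118, 2387]);


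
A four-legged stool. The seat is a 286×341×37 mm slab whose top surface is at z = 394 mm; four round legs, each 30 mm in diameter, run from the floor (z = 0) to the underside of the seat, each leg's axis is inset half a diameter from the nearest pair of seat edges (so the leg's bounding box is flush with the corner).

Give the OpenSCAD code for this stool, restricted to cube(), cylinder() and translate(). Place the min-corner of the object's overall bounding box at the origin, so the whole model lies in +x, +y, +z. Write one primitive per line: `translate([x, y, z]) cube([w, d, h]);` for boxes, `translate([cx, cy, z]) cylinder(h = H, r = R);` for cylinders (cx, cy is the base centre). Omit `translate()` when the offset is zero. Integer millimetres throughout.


translate([0, 0, 357]) cube([286, 341, 37]);
translate([15, 15, 0]) cylinder(h = 357, r = 15);
translate([271, 15, 0]) cylinder(h = 357, r = 15);
translate([15, 326, 0]) cylinder(h = 357, r = 15);
translate([271, 326, 0]) cylinder(h = 357, r = 15);


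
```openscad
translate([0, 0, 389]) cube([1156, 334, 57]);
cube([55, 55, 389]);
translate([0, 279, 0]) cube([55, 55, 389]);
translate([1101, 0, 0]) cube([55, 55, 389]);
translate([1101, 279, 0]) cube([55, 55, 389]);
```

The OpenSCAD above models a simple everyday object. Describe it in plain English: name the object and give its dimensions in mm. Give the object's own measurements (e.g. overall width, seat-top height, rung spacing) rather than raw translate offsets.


A long wooden bench with a 1156 mm (x) × 334 mm (y) seat, 57 mm thick, its top surface 446 mm above the floor. Four 55 mm square legs at the seat corners, flush with the edges, run from z = 0 to the seat underside.


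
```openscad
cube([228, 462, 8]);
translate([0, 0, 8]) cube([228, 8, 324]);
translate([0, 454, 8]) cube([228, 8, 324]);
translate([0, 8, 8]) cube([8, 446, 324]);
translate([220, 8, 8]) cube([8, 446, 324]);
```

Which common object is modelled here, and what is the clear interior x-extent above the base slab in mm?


An open box. The internal width is 212 mm.

A 228×462 base slab with four walls standing on it — an open box. The base is 228 mm wide and the walls are 8 mm thick, so the internal width is 228 − 2 × 8 = 212 mm.


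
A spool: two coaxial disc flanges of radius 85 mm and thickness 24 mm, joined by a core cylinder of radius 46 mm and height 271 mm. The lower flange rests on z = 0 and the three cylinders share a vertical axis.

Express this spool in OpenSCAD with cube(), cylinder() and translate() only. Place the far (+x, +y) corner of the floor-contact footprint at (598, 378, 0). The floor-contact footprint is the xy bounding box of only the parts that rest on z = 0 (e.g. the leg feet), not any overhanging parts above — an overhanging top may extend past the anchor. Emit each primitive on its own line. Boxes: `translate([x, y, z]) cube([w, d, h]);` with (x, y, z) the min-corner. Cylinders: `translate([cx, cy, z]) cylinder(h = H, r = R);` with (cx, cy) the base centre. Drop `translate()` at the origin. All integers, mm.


translate([513, 293, 0]) cylinder(h = 24, r = 85);
translate([513, 293, 24]) cylinder(h = 271, r = 46);
translate([513, 293, 295]) cylinder(h = 24, r = 85);


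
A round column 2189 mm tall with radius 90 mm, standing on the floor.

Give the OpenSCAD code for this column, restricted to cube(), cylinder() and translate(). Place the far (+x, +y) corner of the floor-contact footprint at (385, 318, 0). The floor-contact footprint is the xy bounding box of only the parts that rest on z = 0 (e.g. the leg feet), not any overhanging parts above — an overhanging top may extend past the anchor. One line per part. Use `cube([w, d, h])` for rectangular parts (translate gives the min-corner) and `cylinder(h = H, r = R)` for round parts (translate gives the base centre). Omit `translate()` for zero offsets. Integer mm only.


translate([295, 228, 0]) cylinder(h = 2189, r = 90);


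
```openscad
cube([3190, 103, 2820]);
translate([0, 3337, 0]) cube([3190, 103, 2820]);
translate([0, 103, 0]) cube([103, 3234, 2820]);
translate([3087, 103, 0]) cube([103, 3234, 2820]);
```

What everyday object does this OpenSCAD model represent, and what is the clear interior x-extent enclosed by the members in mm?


A house (or room) frame. The interior width is 2984 mm.

Four 2820 mm walls enclosing a rectangle with no floor or roof — a room or house frame. Outside width is 3190 mm and wall thickness is 103 mm, so the interior width is 3190 − 2 × 103 = 2984 mm.


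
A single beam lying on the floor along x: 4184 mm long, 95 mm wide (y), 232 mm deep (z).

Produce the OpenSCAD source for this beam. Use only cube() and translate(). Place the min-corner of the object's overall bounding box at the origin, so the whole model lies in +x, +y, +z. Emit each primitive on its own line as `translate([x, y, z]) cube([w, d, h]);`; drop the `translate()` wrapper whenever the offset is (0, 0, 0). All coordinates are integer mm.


cube([4184, 95, 232]);


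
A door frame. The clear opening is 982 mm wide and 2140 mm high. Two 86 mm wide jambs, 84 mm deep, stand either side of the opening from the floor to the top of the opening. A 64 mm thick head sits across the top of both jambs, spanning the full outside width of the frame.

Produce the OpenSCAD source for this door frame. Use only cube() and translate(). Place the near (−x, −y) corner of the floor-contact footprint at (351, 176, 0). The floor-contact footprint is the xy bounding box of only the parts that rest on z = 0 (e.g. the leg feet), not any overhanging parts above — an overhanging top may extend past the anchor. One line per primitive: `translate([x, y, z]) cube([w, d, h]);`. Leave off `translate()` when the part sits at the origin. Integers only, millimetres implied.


translate([351, 176, 0]) cube([86, 84, 2140]);
translate([1419, 176, 0]) cube([86, 84, 2140]);
translate([351, 176, 2140]) cube([1154, 84, 64]);


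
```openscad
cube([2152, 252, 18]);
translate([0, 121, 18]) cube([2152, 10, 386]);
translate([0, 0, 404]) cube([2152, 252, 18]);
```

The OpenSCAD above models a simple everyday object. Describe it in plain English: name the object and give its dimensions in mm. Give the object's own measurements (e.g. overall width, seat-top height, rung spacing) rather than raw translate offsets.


An I-beam lying along x, 2152 mm long. Overall section height 422 mm. Two flanges 252 mm wide (y) and 18 mm thick, one on the floor and one at the top; a web 10 mm thick runs between them, centred on the flange width.


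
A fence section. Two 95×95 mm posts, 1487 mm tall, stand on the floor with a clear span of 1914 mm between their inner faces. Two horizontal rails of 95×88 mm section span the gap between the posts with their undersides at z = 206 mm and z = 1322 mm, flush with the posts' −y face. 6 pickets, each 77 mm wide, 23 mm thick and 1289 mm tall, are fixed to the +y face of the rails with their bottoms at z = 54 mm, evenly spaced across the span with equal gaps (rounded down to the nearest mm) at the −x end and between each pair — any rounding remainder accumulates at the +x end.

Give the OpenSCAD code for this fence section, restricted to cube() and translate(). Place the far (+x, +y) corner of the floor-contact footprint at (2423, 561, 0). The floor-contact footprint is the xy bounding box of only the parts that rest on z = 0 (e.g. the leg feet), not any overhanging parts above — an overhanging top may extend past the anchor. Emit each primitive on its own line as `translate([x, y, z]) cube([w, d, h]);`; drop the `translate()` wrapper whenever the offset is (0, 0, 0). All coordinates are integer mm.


translate([319, 466, 0]) cube([95, 95, 1487]);
translate([2328, 466, 0]) cube([95, 95, 1487]);
translate([414, 466, 206]) cube([1914, 95, 88]);
translate([414, 466, 1322]) cube([1914, 95, 88]);
translate([621, 561, 54]) cube([77, 23, 1289]);
translate([905, 561, 54]) cube([77, 23, 1289]);
translate([1189, 561, 54]) cube([77, 23, 1289]);
translate([1473, 561, 54]) cube([77, 23, 1289]);
translate([1757, 561, 54]) cube([77, 23, 1289]);
translate([2041, 561, 54]) cube([77, 23, 1289]);


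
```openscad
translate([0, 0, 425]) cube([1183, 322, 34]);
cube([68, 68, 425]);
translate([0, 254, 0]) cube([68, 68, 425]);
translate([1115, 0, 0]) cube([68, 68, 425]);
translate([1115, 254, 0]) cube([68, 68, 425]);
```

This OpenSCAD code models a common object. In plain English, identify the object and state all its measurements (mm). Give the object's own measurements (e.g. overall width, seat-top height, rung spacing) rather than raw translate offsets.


A bench: a 1183×322 mm seat slab, 34 mm thick, top at z = 459 mm, on four 68×68 mm square legs flush with the seat corners and standing on z = 0.


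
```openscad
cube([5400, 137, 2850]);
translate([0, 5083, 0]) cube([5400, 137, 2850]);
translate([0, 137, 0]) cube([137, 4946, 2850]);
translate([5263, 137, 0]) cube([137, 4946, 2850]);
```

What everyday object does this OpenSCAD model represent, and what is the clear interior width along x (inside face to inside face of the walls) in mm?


A house (or room) frame. The interior width is 5126 mm.

Four 2850 mm walls enclosing a rectangle with no floor or roof — a room or house frame. Outside width is 5400 mm and wall thickness is 137 mm, so the interior width is 5400 − 2 × 137 = 5126 mm.


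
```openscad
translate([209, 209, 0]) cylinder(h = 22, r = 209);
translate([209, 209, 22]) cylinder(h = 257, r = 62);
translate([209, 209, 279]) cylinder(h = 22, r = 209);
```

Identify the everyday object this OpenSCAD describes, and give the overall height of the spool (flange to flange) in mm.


A spool. The overall height is 301 mm.

Three coaxial cylinders, large–small–large — a spool. Two 22 mm flanges and a 257 mm core give 22 + 257 + 22 = 301 mm.


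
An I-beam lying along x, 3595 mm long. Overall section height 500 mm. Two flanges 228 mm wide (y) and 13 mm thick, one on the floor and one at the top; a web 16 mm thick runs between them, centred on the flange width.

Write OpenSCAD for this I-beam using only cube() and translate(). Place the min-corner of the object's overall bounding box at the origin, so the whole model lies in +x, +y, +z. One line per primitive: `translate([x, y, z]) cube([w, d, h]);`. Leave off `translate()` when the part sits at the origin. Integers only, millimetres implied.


cube([3595, 228, 13]);
translate([0, 106, 13]) cube([3595, 16, 474]);
translate([0, 0, 487]) cube([3595, 228, 13]);


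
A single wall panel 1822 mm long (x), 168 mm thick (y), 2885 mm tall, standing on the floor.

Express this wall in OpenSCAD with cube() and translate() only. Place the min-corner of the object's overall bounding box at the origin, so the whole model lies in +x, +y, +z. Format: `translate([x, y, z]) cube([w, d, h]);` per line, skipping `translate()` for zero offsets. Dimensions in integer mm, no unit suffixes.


cube([1822, 168, 2885]);


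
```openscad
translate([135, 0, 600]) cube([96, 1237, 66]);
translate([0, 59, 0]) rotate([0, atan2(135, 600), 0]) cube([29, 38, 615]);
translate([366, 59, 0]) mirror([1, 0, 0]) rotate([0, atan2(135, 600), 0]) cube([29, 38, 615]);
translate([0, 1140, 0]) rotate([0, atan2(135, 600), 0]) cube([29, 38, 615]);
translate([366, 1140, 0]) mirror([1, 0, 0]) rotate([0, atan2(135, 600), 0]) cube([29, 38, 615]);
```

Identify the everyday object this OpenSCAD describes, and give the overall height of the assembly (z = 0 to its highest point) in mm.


A sawhorse. The overall height is 666 mm.

A beam across two mirrored pairs of raked legs — a sawhorse. The beam's underside is at z = 600 (matching the legs' vertical rise in atan2(135, 600)) and the beam is 66 mm tall, so its top is at 600 + 66 = 666 mm. The raked legs top out at the beam's underside, so that is the highest point.


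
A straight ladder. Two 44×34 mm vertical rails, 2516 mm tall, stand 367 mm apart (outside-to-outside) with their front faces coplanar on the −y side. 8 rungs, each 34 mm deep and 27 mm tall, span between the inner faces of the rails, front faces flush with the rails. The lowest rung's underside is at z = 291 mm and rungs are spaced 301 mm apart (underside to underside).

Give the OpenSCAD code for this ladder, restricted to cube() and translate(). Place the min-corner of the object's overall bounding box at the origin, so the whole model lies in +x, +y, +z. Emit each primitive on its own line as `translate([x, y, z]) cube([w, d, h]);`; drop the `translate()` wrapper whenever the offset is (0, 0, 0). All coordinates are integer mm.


cube([44, 34, 2516]);
translate([323, 0, 0]) cube([44, 34, 2516]);
translate([44, 0, 291]) cube([279, 34, 27]);
translate([44, 0, 592]) cube([279, 34, 27]);
translate([44, 0, 893]) cube([279, 34, 27]);
translate([44, 0, 1194]) cube([279, 34, 27]);
translate([44, 0, 1495]) cube([279, 34, 27]);
translate([44, 0, 1796]) cube([279, 34, 27]);
translate([44, 0, 2097]) cube([279, 34, 27]);
translate([44, 0, 2398]) cube([279, 34, 27]);


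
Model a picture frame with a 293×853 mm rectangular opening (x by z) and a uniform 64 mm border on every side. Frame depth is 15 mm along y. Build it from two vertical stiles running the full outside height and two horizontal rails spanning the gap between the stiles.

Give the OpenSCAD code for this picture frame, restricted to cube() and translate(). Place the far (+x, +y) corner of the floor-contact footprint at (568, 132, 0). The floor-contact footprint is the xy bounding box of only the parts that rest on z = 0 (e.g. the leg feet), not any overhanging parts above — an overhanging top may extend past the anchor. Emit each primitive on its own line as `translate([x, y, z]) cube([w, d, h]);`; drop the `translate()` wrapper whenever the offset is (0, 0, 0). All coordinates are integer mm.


translate([147, 117, 0]) cube([64, 15, 981]);
translate([504, 117, 0]) cube([64, 15, 981]);
translate([211, 117, 0]) cube([293, 15, 64]);
translate([211, 117, 917]) cube([293, 15, 64]);


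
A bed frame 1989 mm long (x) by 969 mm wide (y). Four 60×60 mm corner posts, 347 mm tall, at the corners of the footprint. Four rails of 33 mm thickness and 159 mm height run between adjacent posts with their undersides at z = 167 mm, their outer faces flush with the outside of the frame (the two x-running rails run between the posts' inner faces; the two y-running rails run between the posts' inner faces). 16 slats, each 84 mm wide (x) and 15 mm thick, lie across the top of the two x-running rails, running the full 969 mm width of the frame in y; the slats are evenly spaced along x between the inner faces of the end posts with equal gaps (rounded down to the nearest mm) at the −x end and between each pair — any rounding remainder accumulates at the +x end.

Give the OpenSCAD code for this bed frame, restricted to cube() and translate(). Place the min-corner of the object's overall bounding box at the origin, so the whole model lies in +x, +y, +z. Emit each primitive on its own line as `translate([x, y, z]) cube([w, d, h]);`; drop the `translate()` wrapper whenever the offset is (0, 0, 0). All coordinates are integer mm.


// slat z = rail_z + rail_h = 167 + 159 = 326
// slat gap = ⌊(1869 − 16·84) / 17⌋ = 30
cube([60, 60, 347]);
translate([0, 909, 0]) cube([60, 60, 347]);
translate([1929, 0, 0]) cube([60, 60, 347]);
translate([1929, 909, 0]) cube([60, 60, 347]);
translate([60, 0, 167]) cube([1869, 33, 159]);
translate([60, 936, 167]) cube([1869, 33, 159]);
translate([0, 60, 167]) cube([33, 849, 159]);
translate([1956, 60, 167]) cube([33, 849, 159]);
translate([90, 0, 326]) cube([84, 969, 15]);
translate([204, 0, 326]) cube([84, 969, 15]);
translate([318, 0, 326]) cube([84, 969, 15]);
translate([432, 0, 326]) cube([84, 969, 15]);
translate([546, 0, 326]) cube([84, 969, 15]);
translate([660, 0, 326]) cube([84, 969, 15]);
translate([774, 0, 326]) cube([84, 969, 15]);
translate([888, 0, 326]) cube([84, 969, 15]);
translate([1002, 0, 326]) cube([84, 969, 15]);
translate([1116, 0, 326]) cube([84, 969, 15]);
translate([1230, 0, 326]) cube([84, 969, 15]);
translate([1344, 0, 326]) cube([84, 969, 15]);
translate([1458, 0, 326]) cube([84, 969, 15]);
translate([1572, 0, 326]) cube([84, 969, 15]);
translate([1686, 0, 326]) cube([84, 969, 15]);
translate([1800, 0, 326]) cube([84, 969, 15]);


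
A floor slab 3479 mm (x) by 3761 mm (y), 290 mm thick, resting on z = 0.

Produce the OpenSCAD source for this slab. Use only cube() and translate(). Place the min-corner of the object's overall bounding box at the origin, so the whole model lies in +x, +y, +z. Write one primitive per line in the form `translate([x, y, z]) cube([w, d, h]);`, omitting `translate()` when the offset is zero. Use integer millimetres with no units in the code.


cube([3479, 3761, 290]);


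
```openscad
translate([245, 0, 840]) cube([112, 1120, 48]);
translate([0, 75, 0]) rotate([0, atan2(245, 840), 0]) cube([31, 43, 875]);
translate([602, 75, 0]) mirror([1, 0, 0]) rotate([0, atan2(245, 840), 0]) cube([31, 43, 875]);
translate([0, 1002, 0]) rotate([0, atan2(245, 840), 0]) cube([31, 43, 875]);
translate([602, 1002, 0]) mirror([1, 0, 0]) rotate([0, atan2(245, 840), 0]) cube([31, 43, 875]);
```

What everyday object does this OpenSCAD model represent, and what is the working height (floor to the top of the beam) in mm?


A sawhorse. The overall height is 888 mm.

A beam across two mirrored pairs of raked legs — a sawhorse. The beam's underside is at z = 840 (matching the legs' vertical rise in atan2(245, 840)) and the beam is 48 mm tall, so its top is at 840 + 48 = 888 mm. The raked legs top out at the beam's underside, so that is the highest point.


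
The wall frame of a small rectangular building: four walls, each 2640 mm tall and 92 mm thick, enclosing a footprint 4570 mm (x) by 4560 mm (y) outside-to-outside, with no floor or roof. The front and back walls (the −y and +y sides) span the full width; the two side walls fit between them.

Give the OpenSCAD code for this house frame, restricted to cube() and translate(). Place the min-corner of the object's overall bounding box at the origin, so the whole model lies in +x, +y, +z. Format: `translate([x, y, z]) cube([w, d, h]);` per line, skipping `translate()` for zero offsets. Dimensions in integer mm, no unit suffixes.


cube([4570, 92, 2640]);
translate([0, 4468, 0]) cube([4570, 92, 2640]);
translate([0, 92, 0]) cube([92, 4376, 2640]);
translate([4478, 92, 0]) cube([92, 4376, 2640]);


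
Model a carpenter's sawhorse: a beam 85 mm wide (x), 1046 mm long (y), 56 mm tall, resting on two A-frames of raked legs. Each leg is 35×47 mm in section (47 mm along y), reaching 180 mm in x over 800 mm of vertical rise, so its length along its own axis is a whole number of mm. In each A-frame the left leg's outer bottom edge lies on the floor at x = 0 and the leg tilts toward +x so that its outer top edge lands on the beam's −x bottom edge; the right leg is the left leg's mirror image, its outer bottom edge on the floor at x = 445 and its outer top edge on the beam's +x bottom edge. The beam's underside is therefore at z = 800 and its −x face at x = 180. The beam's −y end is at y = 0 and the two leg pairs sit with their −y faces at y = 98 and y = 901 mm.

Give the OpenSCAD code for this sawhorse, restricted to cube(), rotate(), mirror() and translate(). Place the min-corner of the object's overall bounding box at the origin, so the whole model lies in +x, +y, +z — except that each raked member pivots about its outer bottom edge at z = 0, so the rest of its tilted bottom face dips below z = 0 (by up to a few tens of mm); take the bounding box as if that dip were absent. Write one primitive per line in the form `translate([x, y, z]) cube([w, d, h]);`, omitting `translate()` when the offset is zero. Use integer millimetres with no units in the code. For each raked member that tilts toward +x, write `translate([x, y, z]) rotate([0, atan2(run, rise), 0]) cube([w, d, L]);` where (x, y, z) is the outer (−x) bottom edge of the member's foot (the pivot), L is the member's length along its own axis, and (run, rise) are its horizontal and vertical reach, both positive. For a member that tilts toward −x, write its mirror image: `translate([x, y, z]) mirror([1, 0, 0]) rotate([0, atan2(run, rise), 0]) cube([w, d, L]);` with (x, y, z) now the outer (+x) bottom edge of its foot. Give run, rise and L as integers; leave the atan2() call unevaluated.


translate([180, 0, 800]) cube([85, 1046, 56]);
translate([0, 98, 0]) rotate([0, atan2(180, 800), 0]) cube([35, 47, 820]);
translate([445, 98, 0]) mirror([1, 0, 0]) rotate([0, atan2(180, 800), 0]) cube([35, 47, 820]);
translate([0, 901, 0]) rotate([0, atan2(180, 800), 0]) cube([35, 47, 820]);
translate([445, 901, 0]) mirror([1, 0, 0]) rotate([0, atan2(180, 800), 0]) cube([35, 47, 820]);


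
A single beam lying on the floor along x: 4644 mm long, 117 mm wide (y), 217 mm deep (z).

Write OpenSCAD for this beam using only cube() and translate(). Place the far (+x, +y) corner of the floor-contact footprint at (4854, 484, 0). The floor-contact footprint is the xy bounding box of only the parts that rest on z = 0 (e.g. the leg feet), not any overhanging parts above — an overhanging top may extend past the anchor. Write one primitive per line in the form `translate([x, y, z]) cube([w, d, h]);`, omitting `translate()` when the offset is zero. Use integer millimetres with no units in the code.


translate([210, 367, 0]) cube([4644, 117, 217]);


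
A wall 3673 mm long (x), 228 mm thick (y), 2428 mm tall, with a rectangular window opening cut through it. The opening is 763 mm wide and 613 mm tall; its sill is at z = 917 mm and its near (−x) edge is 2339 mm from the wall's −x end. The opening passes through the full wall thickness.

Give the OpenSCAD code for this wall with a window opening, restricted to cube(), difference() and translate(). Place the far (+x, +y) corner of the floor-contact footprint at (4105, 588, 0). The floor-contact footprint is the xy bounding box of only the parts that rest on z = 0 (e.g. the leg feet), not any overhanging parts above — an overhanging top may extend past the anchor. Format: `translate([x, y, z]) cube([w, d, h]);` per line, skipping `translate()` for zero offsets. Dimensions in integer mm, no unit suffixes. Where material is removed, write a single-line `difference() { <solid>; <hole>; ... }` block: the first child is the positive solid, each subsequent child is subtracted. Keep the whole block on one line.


difference() { translate([432, 360, 0]) cube([3673, 228, 2428]); translate([2771, 360, 917]) cube([763, 228, 613]); }


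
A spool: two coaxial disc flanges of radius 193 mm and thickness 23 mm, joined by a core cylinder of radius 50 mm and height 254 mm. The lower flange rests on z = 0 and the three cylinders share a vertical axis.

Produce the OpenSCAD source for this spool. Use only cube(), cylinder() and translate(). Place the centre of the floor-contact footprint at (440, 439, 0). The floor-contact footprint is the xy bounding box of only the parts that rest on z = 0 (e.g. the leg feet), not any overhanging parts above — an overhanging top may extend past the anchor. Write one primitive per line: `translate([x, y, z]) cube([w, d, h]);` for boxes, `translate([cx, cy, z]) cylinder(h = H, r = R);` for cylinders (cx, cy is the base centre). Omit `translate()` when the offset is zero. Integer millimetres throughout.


translate([440, 439, 0]) cylinder(h = 23, r = 193);
translate([440, 439, 23]) cylinder(h = 254, r = 50);
translate([440, 439, 277]) cylinder(h = 23, r = 193);


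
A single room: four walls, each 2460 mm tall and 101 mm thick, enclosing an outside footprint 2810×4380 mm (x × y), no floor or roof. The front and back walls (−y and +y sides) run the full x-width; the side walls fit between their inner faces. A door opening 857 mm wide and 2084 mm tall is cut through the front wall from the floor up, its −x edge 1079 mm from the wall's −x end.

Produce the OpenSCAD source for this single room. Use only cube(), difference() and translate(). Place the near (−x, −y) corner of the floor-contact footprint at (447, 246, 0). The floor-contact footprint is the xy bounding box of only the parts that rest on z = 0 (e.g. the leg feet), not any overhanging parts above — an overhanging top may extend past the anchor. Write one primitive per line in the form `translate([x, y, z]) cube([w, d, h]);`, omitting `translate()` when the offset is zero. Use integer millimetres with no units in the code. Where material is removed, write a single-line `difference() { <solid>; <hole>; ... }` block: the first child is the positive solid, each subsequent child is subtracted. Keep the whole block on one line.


difference() { translate([447, 246, 0]) cube([2810, 101, 2460]); translate([1526, 246, 0]) cube([857, 101, 2084]); }
translate([447, 4525, 0]) cube([2810, 101, 2460]);
translate([447, 347, 0]) cube([101, 4178, 2460]);
translate([3156, 347, 0]) cube([101, 4178, 2460]);


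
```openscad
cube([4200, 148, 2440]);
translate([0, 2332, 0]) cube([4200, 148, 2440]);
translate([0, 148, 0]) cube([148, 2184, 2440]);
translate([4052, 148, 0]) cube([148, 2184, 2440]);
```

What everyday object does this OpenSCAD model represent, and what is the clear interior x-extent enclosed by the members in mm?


A house (or room) frame. The interior width is 3904 mm.

Four 2440 mm walls enclosing a rectangle with no floor or roof — a room or house frame. Outside width is 4200 mm and wall thickness is 148 mm, so the interior width is 4200 − 2 × 148 = 3904 mm.


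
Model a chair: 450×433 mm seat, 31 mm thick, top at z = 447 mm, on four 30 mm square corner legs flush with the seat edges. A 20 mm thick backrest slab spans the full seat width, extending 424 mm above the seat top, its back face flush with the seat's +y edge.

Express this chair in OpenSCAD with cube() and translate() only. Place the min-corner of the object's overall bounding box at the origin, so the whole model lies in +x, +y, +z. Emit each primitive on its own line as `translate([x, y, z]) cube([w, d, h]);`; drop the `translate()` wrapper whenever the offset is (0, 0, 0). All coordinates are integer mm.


// leg_h = 447 - 31 = 416
translate([0, 0, 416]) cube([450, 433, 31]);
cube([30, 30, 416]);
translate([420, 0, 0]) cube([30, 30, 416]);
translate([0, 403, 0]) cube([30, 30, 416]);
translate([420, 403, 0]) cube([30, 30, 416]);
translate([0, 413, 447]) cube([450, 20, 424]);


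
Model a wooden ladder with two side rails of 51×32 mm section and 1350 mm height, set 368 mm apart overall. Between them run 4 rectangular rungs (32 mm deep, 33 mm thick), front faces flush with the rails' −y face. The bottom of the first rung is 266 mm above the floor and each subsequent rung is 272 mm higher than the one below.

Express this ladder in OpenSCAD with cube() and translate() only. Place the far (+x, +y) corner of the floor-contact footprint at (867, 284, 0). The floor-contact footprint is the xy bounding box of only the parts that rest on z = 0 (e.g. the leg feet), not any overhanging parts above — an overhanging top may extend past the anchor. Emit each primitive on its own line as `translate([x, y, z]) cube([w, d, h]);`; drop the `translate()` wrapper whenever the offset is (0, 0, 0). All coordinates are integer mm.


// rung span = 368 - 2*51 = 266
// rung[k] z = 266 + k*272
translate([499, 252, 0]) cube([51, 32, 1350]);
translate([816, 252, 0]) cube([51, 32, 1350]);
translate([550, 252, 266]) cube([266, 32, 33]);
translate([550, 252, 538]) cube([266, 32, 33]);
translate([550, 252, 810]) cube([266, 32, 33]);
translate([550, 252, 1082]) cube([266, 32, 33]);


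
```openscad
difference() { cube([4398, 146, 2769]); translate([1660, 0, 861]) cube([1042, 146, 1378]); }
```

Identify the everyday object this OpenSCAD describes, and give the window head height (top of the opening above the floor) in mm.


A wall with a window opening. The window head height is 2239 mm.

A wall with a rectangular opening subtracted — a window. Sill at z = 861, opening 1378 mm tall, so the head is at 861 + 1378 = 2239 mm.


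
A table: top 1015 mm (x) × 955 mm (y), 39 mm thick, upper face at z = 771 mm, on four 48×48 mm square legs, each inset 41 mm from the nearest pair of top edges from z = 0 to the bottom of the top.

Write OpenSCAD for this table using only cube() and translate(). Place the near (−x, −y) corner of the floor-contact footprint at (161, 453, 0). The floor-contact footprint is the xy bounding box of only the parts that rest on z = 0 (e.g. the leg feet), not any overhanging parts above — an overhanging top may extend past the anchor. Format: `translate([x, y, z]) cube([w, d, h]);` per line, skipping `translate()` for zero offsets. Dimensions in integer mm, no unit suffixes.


translate([120, 412, 732]) cube([1015, 955, 39]);
translate([161, 453, 0]) cube([48, 48, 732]);
translate([1046, 453, 0]) cube([48, 48, 732]);
translate([161, 1278, 0]) cube([48, 48, 732]);
translate([1046, 1278, 0]) cube([48, 48, 732]);


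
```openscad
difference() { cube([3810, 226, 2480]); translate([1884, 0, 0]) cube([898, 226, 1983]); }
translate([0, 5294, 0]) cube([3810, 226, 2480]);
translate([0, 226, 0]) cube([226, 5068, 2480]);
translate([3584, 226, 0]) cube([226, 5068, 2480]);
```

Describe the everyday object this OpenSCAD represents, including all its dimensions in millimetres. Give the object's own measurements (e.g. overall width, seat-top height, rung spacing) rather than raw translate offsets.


A single room: four walls, each 2480 mm tall and 226 mm thick, enclosing an outside footprint 3810×5520 mm (x × y), no floor or roof. The front and back walls (−y and +y sides) run the full x-width; the side walls fit between their inner faces. A door opening 898 mm wide and 1983 mm tall is cut through the front wall from the floor up, its −x edge 1884 mm from the wall's −x end.


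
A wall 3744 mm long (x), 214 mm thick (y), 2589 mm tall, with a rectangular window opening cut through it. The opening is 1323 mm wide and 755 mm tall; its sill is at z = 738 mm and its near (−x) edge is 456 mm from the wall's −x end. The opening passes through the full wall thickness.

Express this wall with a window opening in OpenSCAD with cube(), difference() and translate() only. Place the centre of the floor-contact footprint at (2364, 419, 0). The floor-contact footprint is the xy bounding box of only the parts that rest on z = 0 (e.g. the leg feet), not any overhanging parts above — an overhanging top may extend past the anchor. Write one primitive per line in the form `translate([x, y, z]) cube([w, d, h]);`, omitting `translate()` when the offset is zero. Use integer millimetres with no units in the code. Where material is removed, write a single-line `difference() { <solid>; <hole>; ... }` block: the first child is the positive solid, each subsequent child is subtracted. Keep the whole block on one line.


difference() { translate([492, 312, 0]) cube([3744, 214, 2589]); translate([948, 312, 738]) cube([1323, 214, 755]); }
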